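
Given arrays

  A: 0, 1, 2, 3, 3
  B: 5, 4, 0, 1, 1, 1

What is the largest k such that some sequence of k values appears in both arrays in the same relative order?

2

Taking 0 [1,3], 1 [2,6] gives a common subsequence of length 2. The LCS DP gives dp[5][6] = 2, so this is optimal.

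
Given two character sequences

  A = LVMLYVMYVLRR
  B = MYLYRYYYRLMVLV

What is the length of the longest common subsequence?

Match M at A[3]=B[1] → L at A[4]=B[3] → Y at A[5]=B[8] → M at A[7]=B[11] → V at A[9]=B[12] → L at A[10]=B[13] — 6 characters in the same relative order in both, and the DP table's final entry dp[12][14] is also 6, so no common subsequence is longer.

6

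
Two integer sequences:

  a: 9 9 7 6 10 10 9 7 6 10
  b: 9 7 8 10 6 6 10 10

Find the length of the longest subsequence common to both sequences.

5

Taking 9 [2,1] → 7 [3,2] → 6 [4,6] → 10 [6,7] → 10 [10,8] gives a common subsequence of length 5. dp[10][8] = 5 confirms this is the maximum.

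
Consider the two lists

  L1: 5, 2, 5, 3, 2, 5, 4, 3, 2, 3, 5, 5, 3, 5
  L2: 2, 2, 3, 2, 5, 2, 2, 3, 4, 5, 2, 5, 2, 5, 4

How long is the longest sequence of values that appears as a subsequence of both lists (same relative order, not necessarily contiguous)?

9

One common subsequence of length 9: 2 at L1[2]=L2[2], then 3 at L1[4]=L2[3], then 2 at L1[5]=L2[4], then 5 at L1[6]=L2[5], then 2 at L1[9]=L2[7], then 3 at L1[10]=L2[8], then 5 at L1[11]=L2[10], then 5 at L1[12]=L2[12], then 5 at L1[14]=L2[14]. dp[14][15] = 9 confirms this is the maximum.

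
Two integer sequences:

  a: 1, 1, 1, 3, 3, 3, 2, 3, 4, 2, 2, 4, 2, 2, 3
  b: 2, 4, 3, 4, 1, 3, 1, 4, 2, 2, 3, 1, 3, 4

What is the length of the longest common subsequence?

Taking 2 [7,1] → 3 [8,3] → 4 [9,4] → 4 [12,8] → 2 [13,9] → 2 [14,10] → 3 [15,13] gives a common subsequence of length 7. The LCS DP gives dp[15][14] = 7, so this is optimal.

7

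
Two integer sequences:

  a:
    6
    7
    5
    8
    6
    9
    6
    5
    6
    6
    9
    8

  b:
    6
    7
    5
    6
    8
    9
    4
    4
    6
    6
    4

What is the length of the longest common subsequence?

Match 6 [1,1] → 7 [2,2] → 5 [3,3] → 8 [4,5] → 9 [6,6] → 6 [7,9] → 6 [9,10] — 7 values in the same relative order in both. The LCS DP gives dp[12][11] = 7, so this is optimal.

7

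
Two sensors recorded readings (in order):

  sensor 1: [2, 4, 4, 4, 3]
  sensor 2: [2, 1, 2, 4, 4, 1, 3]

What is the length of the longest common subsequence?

Taking 2 [1,3], 4 [2,4], 4 [3,5], 3 [5,7] gives a common subsequence of length 4, and the DP table's final entry dp[5][7] is also 4, so no common subsequence is longer.

4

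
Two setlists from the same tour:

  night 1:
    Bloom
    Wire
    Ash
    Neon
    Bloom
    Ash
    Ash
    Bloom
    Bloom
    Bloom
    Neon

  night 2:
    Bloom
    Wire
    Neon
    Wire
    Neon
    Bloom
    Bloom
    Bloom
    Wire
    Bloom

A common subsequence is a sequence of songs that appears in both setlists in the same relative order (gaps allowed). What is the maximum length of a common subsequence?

Pick Bloom at night 1[1]=night 2[1], Wire at night 1[2]=night 2[4], Neon at night 1[4]=night 2[5], Bloom at night 1[5]=night 2[6], Bloom at night 1[8]=night 2[7], Bloom at night 1[9]=night 2[8], Bloom at night 1[10]=night 2[10]; all 7 songs appear in both, in order. dp[11][10] = 7 confirms this is the maximum.

7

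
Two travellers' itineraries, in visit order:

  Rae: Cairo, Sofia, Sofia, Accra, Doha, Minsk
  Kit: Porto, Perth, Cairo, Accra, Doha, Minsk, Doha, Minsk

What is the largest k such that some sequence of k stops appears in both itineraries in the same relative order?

4

Match Cairo (Rae #1, Kit #3), Accra (Rae #4, Kit #4), Doha (Rae #5, Kit #7), Minsk (Rae #6, Kit #8) — 4 stops in the same relative order in both, and the DP table's final entry dp[6][8] is also 4, so no common subsequence is longer.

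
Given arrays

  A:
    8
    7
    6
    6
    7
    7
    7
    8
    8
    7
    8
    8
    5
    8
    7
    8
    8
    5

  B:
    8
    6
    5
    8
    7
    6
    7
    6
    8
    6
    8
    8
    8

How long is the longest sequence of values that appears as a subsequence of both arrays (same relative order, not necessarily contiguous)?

8

Taking 8 (A #1, B #4); then 7 (A #2, B #5); then 6 (A #3, B #6); then 6 (A #4, B #8); then 8 (A #8, B #9); then 8 (A #14, B #11); then 8 (A #16, B #12); then 8 (A #17, B #13) gives a common subsequence of length 8. dp[18][13] = 8 confirms this is the maximum.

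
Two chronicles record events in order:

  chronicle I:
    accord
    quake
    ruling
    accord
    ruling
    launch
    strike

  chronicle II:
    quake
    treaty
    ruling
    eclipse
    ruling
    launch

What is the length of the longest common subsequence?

Match quake [2,1], then ruling [3,3], then ruling [5,5], then launch [6,6] — 4 events in the same relative order in both. Since dp[7][6] = 4, nothing longer is possible.

4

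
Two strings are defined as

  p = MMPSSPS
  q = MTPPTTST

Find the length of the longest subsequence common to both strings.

4

Let dp[i][j] be the LCS length of the first i characters of p and the first j characters of q. dp[i][j] = dp[i-1][j-1]+1 when the i-th and j-th characters match, else max(dp[i-1][j], dp[i][j-1]).
    ·  M  T  P  P  T  T  S  T
 ·  0  0  0  0  0  0  0  0  0
 M  0  1  1  1  1  1  1  1  1
 M  0  1  1  1  1  1  1  1  1
 P  0  1  1  2  2  2  2  2  2
 S  0  1  1  2  2  2  2  3  3
 S  0  1  1  2  2  2  2  3  3
 P  0  1  1  2  3  3  3  3  3
 S  0  1  1  2  3  3  3  4  4
dp[7][8] = 4. One LCS (by backtracking along matches): MPPS.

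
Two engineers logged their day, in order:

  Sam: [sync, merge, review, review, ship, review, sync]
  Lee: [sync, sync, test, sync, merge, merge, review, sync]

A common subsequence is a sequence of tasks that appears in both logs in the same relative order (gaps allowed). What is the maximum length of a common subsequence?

4

Taking sync (Sam #1, Lee #4); then merge (Sam #2, Lee #6); then review (Sam #6, Lee #7); then sync (Sam #7, Lee #8) gives a common subsequence of length 4. The LCS DP gives dp[7][8] = 4, so this is optimal.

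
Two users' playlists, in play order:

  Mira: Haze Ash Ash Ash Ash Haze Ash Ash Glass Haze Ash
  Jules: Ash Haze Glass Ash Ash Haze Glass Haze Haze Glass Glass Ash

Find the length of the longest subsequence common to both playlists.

Pick Haze at Mira[1]=Jules[2] → Ash at Mira[4]=Jules[4] → Ash at Mira[5]=Jules[5] → Haze at Mira[6]=Jules[6] → Glass at Mira[9]=Jules[7] → Haze at Mira[10]=Jules[9] → Ash at Mira[11]=Jules[12]; all 7 songs appear in both, in order. Since dp[11][12] = 7, nothing longer is possible.

7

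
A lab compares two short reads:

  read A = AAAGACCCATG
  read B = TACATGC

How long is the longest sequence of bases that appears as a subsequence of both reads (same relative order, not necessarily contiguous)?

5

Let dp[i][j] be the LCS length of the first i bases of read A and the first j bases of read B. dp[i][j] = dp[i-1][j-1]+1 when the i-th and j-th bases match, else max(dp[i-1][j], dp[i][j-1]).
    ·  T  A  C  A  T  G  C
 ·  0  0  0  0  0  0  0  0
 A  0  0  1  1  1  1  1  1
 A  0  0  1  1  2  2  2  2
 A  0  0  1  1  2  2  2  2
 G  0  0  1  1  2  2  3  3
 A  0  0  1  1  2  2  3  3
 C  0  0  1  2  2  2  3  4
 C  0  0  1  2  2  2  3  4
 C  0  0  1  2  2  2  3  4
 A  0  0  1  2  3  3  3  4
 T  0  1  1  2  3  4  4  4
 G  0  1  1  2  3  4  5  5
dp[11][7] = 5. One LCS (by backtracking along matches): ACATG.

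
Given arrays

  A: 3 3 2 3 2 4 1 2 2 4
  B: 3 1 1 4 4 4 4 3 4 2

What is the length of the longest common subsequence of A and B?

4

One common subsequence of length 4: 3 [1,1]; then 3 [4,8]; then 4 [6,9]; then 2 [9,10]. dp[10][10] = 4 confirms this is the maximum.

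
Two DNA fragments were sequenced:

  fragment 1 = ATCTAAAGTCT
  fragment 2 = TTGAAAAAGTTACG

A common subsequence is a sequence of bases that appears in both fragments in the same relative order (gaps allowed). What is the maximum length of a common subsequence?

8

Match T [2,1], then T [4,2], then A [5,6], then A [6,7], then A [7,8], then G [8,9], then T [9,11], then C [10,13] — 8 bases in the same relative order in both, and the DP table's final entry dp[11][14] is also 8, so no common subsequence is longer.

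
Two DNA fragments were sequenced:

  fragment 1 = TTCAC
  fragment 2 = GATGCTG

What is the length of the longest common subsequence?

2

Let dp[i][j] be the LCS length of the first i bases of fragment 1 and the first j bases of fragment 2. dp[i][j] = dp[i-1][j-1]+1 when the i-th and j-th bases match, else max(dp[i-1][j], dp[i][j-1]).
    ·  G  A  T  G  C  T  G
 ·  0  0  0  0  0  0  0  0
 T  0  0  0  1  1  1  1  1
 T  0  0  0  1  1  1  2  2
 C  0  0  0  1  1  2  2  2
 A  0  0  1  1  1  2  2  2
 C  0  0  1  1  1  2  2  2
dp[5][7] = 2. One LCS (by backtracking along matches): TT.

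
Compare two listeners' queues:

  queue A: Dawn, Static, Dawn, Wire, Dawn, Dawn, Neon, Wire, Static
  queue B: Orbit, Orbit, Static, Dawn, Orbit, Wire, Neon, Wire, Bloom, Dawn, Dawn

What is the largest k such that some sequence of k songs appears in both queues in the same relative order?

5

Taking Static [2,3]; then Dawn [3,4]; then Wire [4,8]; then Dawn [5,10]; then Dawn [6,11] gives a common subsequence of length 5. The LCS DP gives dp[9][11] = 5, so this is optimal.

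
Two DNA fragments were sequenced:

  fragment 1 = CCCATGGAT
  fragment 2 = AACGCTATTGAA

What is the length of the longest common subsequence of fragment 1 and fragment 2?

Pick C [1,3]; then C [2,5]; then A [4,7]; then T [5,9]; then G [6,10]; then A [8,12]; all 6 bases appear in both, in order, and the DP table's final entry dp[9][12] is also 6, so no common subsequence is longer.

6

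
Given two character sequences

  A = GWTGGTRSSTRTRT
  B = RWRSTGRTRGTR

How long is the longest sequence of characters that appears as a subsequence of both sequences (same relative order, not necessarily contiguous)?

8

One common subsequence of length 8: W [2,2]; then T [3,5]; then G [5,6]; then R [7,7]; then T [10,8]; then R [11,9]; then T [12,11]; then R [13,12]. The LCS DP gives dp[14][12] = 8, so this is optimal.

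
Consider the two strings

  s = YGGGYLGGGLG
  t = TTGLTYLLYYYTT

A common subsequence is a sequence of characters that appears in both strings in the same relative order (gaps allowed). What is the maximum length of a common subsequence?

4

Let dp[i][j] be the LCS length of the first i characters of s and the first j characters of t. dp[i][j] = dp[i-1][j-1]+1 when the i-th and j-th characters match, else max(dp[i-1][j], dp[i][j-1]).
    ·  T  T  G  L  T  Y  L  L  Y  Y  Y  T  T
 ·  0  0  0  0  0  0  0  0  0  0  0  0  0  0
 Y  0  0  0  0  0  0  1  1  1  1  1  1  1  1
 G  0  0  0  1  1  1  1  1  1  1  1  1  1  1
 G  0  0  0  1  1  1  1  1  1  1  1  1  1  1
 G  0  0  0  1  1  1  1  1  1  1  1  1  1  1
 Y  0  0  0  1  1  1  2  2  2  2  2  2  2  2
 L  0  0  0  1  2  2  2  3  3  3  3  3  3  3
 G  0  0  0  1  2  2  2  3  3  3  3  3  3  3
 G  0  0  0  1  2  2  2  3  3  3  3  3  3  3
 G  0  0  0  1  2  2  2  3  3  3  3  3  3  3
 L  0  0  0  1  2  2  2  3  4  4  4  4  4  4
 G  0  0  0  1  2  2  2  3  4  4  4  4  4  4
dp[11][13] = 4. One LCS (by backtracking along matches): GYLL.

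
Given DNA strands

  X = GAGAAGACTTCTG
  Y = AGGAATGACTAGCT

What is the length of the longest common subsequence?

Taking G [1,2]; then G [3,3]; then A [4,4]; then A [5,5]; then G [6,7]; then A [7,8]; then C [8,9]; then T [9,10]; then C [11,13]; then T [12,14] gives a common subsequence of length 10. dp[13][14] = 10 confirms this is the maximum.

10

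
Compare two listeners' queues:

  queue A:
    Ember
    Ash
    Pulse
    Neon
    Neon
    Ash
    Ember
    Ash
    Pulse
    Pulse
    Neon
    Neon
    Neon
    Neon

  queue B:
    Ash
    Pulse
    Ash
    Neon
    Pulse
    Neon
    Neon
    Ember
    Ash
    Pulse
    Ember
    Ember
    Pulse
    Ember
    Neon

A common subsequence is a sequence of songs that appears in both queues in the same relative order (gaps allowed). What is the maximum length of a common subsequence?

9

One common subsequence of length 9: Ash [2,3]; then Pulse [3,5]; then Neon [4,6]; then Neon [5,7]; then Ember [7,8]; then Ash [8,9]; then Pulse [9,10]; then Pulse [10,13]; then Neon [14,15]. Since dp[14][15] = 9, nothing longer is possible.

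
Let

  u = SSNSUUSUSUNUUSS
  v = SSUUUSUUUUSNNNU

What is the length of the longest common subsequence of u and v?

10

One common subsequence of length 10: S [1,1], S [2,2], U [5,4], U [6,5], S [7,6], U [8,7], U [10,8], U [12,9], U [13,10], S [14,11]. Since dp[15][15] = 10, nothing longer is possible.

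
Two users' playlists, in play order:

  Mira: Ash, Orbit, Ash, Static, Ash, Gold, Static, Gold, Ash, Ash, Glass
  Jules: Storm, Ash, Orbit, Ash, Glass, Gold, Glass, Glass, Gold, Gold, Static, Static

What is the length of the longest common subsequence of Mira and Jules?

5

Match Ash (Mira #1, Jules #2), Orbit (Mira #2, Jules #3), Ash (Mira #3, Jules #4), Static (Mira #4, Jules #11), Static (Mira #7, Jules #12) — 5 songs in the same relative order in both. The LCS DP gives dp[11][12] = 5, so this is optimal.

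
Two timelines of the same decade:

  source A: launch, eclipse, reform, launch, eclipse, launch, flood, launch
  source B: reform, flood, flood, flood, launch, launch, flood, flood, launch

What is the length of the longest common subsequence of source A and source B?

One common subsequence of length 5: reform at source A[3]=source B[1]; then launch at source A[4]=source B[5]; then launch at source A[6]=source B[6]; then flood at source A[7]=source B[8]; then launch at source A[8]=source B[9]. The LCS DP gives dp[8][9] = 5, so this is optimal.

5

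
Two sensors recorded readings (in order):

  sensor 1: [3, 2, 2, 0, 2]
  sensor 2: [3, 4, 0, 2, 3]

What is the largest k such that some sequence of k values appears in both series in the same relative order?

Let dp[i][j] be the LCS length of the first i values of sensor 1 and the first j values of sensor 2. dp[i][j] = dp[i-1][j-1]+1 when the i-th and j-th values match, else max(dp[i-1][j], dp[i][j-1]).
    ·  3  4  0  2  3
 ·  0  0  0  0  0  0
 3  0  1  1  1  1  1
 2  0  1  1  1  2  2
 2  0  1  1  1  2  2
 0  0  1  1  2  2  2
 2  0  1  1  2  3  3
dp[5][5] = 3. One LCS (by backtracking along matches): 3, 0, 2.

3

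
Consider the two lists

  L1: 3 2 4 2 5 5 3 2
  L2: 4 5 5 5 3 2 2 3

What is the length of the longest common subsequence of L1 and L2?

5

Let dp[i][j] be the LCS length of the first i values of L1 and the first j values of L2. dp[i][j] = dp[i-1][j-1]+1 when the i-th and j-th values match, else max(dp[i-1][j], dp[i][j-1]).
    ·  4  5  5  5  3  2  2  3
 ·  0  0  0  0  0  0  0  0  0
 3  0  0  0  0  0  1  1  1  1
 2  0  0  0  0  0  1  2  2  2
 4  0  1  1  1  1  1  2  2  2
 2  0  1  1  1  1  1  2  3  3
 5  0  1  2  2  2  2  2  3  3
 5  0  1  2  3  3  3  3  3  3
 3  0  1  2  3  3  4  4  4  4
 2  0  1  2  3  3  4  5  5  5
dp[8][8] = 5. One LCS (by backtracking along matches): 4, 5, 5, 3, 2.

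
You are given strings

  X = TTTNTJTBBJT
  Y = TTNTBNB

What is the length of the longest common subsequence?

Pick T (X #2, Y #1) → T (X #3, Y #2) → N (X #4, Y #3) → T (X #7, Y #4) → B (X #8, Y #5) → B (X #9, Y #7); all 6 characters appear in both, in order. The LCS DP gives dp[11][7] = 6, so this is optimal.

6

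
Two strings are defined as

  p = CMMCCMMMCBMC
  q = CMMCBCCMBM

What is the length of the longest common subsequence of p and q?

8

Let dp[i][j] be the LCS length of the first i characters of p and the first j characters of q. dp[i][j] = dp[i-1][j-1]+1 when the i-th and j-th characters match, else max(dp[i-1][j], dp[i][j-1]).
    ·  C  M  M  C  B  C  C  M  B  M
 ·  0  0  0  0  0  0  0  0  0  0  0
 C  0  1  1  1  1  1  1  1  1  1  1
 M  0  1  2  2  2  2  2  2  2  2  2
 M  0  1  2  3  3  3  3  3  3  3  3
 C  0  1  2  3  4  4  4  4  4  4  4
 C  0  1  2  3  4  4  5  5  5  5  5
 M  0  1  2  3  4  4  5  5  6  6  6
 M  0  1  2  3  4  4  5  5  6  6  7
 M  0  1  2  3  4  4  5  5  6  6  7
 C  0  1  2  3  4  4  5  6  6  6  7
 B  0  1  2  3  4  5  5  6  6  7  7
 M  0  1  2  3  4  5  5  6  7  7  8
 C  0  1  2  3  4  5  6  6  7  7  8
dp[12][10] = 8. One LCS (by backtracking along matches): CMMCCMBM.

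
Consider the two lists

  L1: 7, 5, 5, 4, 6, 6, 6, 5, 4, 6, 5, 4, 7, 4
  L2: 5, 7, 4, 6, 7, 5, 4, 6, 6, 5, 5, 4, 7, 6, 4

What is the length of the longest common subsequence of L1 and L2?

Pick 7 at L1[1]=L2[5], 5 at L1[3]=L2[6], 4 at L1[4]=L2[7], 6 at L1[6]=L2[8], 6 at L1[7]=L2[9], 5 at L1[8]=L2[10], 5 at L1[11]=L2[11], 4 at L1[12]=L2[12], 7 at L1[13]=L2[13], 4 at L1[14]=L2[15]; all 10 values appear in both, in order. dp[14][15] = 10 confirms this is the maximum.

10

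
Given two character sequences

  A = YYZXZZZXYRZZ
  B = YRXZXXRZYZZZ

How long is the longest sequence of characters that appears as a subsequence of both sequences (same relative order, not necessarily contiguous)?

7

Let dp[i][j] be the LCS length of the first i characters of A and the first j characters of B. dp[i][j] = dp[i-1][j-1]+1 when the i-th and j-th characters match, else max(dp[i-1][j], dp[i][j-1]).
    ·  Y  R  X  Z  X  X  R  Z  Y  Z  Z  Z
 ·  0  0  0  0  0  0  0  0  0  0  0  0  0
 Y  0  1  1  1  1  1  1  1  1  1  1  1  1
 Y  0  1  1  1  1  1  1  1  1  2  2  2  2
 Z  0  1  1  1  2  2  2  2  2  2  3  3  3
 X  0  1  1  2  2  3  3  3  3  3  3  3  3
 Z  0  1  1  2  3  3  3  3  4  4  4  4  4
 Z  0  1  1  2  3  3  3  3  4  4  5  5  5
 Z  0  1  1  2  3  3  3  3  4  4  5  6  6
 X  0  1  1  2  3  4  4  4  4  4  5  6  6
 Y  0  1  1  2  3  4  4  4  4  5  5  6  6
 R  0  1  2  2  3  4  4  5  5  5  5  6  6
 Z  0  1  2  2  3  4  4  5  6  6  6  6  7
 Z  0  1  2  2  3  4  4  5  6  6  7  7  7
dp[12][12] = 7. One LCS (by backtracking along matches): YZXZZZZ.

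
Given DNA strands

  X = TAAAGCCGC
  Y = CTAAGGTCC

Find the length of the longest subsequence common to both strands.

Pick T (X #1, Y #2); then A (X #2, Y #3); then A (X #3, Y #4); then G (X #5, Y #6); then C (X #7, Y #8); then C (X #9, Y #9); all 6 bases appear in both, in order, and the DP table's final entry dp[9][9] is also 6, so no common subsequence is longer.

6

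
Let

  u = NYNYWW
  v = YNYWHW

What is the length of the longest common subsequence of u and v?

Match Y [2,1], N [3,2], Y [4,3], W [5,4], W [6,6] — 5 characters in the same relative order in both. dp[6][6] = 5 confirms this is the maximum.

5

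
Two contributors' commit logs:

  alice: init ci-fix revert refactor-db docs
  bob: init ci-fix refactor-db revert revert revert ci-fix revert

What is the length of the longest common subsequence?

3

Taking init (alice #1, bob #1) → ci-fix (alice #2, bob #7) → revert (alice #3, bob #8) gives a common subsequence of length 3. Since dp[5][8] = 3, nothing longer is possible.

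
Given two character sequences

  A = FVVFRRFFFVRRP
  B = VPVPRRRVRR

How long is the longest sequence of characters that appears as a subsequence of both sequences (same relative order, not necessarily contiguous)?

Taking V [2,1] → V [3,3] → R [5,6] → R [6,7] → V [10,8] → R [11,9] → R [12,10] gives a common subsequence of length 7. Since dp[13][10] = 7, nothing longer is possible.

7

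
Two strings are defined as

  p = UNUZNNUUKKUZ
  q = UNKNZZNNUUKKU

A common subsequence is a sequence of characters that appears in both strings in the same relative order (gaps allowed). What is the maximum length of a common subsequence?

10

Match U at p[1]=q[1]; then N at p[2]=q[4]; then Z at p[4]=q[6]; then N at p[5]=q[7]; then N at p[6]=q[8]; then U at p[7]=q[9]; then U at p[8]=q[10]; then K at p[9]=q[11]; then K at p[10]=q[12]; then U at p[11]=q[13] — 10 characters in the same relative order in both. The LCS DP gives dp[12][13] = 10, so this is optimal.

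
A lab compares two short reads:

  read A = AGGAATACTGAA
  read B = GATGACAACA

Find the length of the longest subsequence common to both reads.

7

Let dp[i][j] be the LCS length of the first i bases of read A and the first j bases of read B. dp[i][j] = dp[i-1][j-1]+1 when the i-th and j-th bases match, else max(dp[i-1][j], dp[i][j-1]).
    ·  G  A  T  G  A  C  A  A  C  A
 ·  0  0  0  0  0  0  0  0  0  0  0
 A  0  0  1  1  1  1  1  1  1  1  1
 G  0  1  1  1  2  2  2  2  2  2  2
 G  0  1  1  1  2  2  2  2  2  2  2
 A  0  1  2  2  2  3  3  3  3  3  3
 A  0  1  2  2  2  3  3  4  4  4  4
 T  0  1  2  3  3  3  3  4  4  4  4
 A  0  1  2  3  3  4  4  4  5  5  5
 C  0  1  2  3  3  4  5  5  5  6  6
 T  0  1  2  3  3  4  5  5  5  6  6
 G  0  1  2  3  4  4  5  5  5  6  6
 A  0  1  2  3  4  5  5  6  6  6  7
 A  0  1  2  3  4  5  5  6  7  7  7
dp[12][10] = 7. One LCS (by backtracking along matches): AGAAACA.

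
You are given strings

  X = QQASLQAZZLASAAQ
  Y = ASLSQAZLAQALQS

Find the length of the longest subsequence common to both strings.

10

Pick A (X #3, Y #1), S (X #4, Y #2), L (X #5, Y #3), Q (X #6, Y #5), A (X #7, Y #6), Z (X #9, Y #7), L (X #10, Y #8), A (X #11, Y #9), A (X #13, Y #11), Q (X #15, Y #13); all 10 characters appear in both, in order. Since dp[15][14] = 10, nothing longer is possible.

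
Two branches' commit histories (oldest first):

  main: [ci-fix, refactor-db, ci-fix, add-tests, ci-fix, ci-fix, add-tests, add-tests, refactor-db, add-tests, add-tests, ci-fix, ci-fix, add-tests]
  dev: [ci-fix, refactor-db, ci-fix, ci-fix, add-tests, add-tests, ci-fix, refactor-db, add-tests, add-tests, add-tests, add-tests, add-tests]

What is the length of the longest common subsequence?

10

Pick ci-fix (main #1, dev #1), refactor-db (main #2, dev #2), ci-fix (main #3, dev #4), add-tests (main #4, dev #6), ci-fix (main #5, dev #7), add-tests (main #7, dev #9), add-tests (main #8, dev #10), add-tests (main #10, dev #11), add-tests (main #11, dev #12), add-tests (main #14, dev #13); all 10 commits appear in both, in order. Since dp[14][13] = 10, nothing longer is possible.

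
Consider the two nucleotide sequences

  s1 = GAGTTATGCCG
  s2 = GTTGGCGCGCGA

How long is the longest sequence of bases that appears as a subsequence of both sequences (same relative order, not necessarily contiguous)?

Let dp[i][j] be the LCS length of the first i bases of s1 and the first j bases of s2. dp[i][j] = dp[i-1][j-1]+1 when the i-th and j-th bases match, else max(dp[i-1][j], dp[i][j-1]).
    ·  G  T  T  G  G  C  G  C  G  C  G  A
 ·  0  0  0  0  0  0  0  0  0  0  0  0  0
 G  0  1  1  1  1  1  1  1  1  1  1  1  1
 A  0  1  1  1  1  1  1  1  1  1  1  1  2
 G  0  1  1  1  2  2  2  2  2  2  2  2  2
 T  0  1  2  2  2  2  2  2  2  2  2  2  2
 T  0  1  2  3  3  3  3  3  3  3  3  3  3
 A  0  1  2  3  3  3  3  3  3  3  3  3  4
 T  0  1  2  3  3  3  3  3  3  3  3  3  4
 G  0  1  2  3  4  4  4  4  4  4  4  4  4
 C  0  1  2  3  4  4  5  5  5  5  5  5  5
 C  0  1  2  3  4  4  5  5  6  6  6  6  6
 G  0  1  2  3  4  5  5  6  6  7  7  7  7
dp[11][12] = 7. One LCS (by backtracking along matches): GTTGCCG.

7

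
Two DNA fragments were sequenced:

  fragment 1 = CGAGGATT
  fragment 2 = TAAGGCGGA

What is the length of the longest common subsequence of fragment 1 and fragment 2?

One common subsequence of length 4: C at fragment 1[1]=fragment 2[6], G at fragment 1[4]=fragment 2[7], G at fragment 1[5]=fragment 2[8], A at fragment 1[6]=fragment 2[9], and the DP table's final entry dp[8][9] is also 4, so no common subsequence is longer.

4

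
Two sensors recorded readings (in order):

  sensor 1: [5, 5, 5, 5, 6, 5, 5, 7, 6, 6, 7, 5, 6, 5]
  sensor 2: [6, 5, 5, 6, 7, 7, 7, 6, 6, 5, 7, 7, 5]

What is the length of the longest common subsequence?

Taking 5 at sensor 1[3]=sensor 2[2] → 5 at sensor 1[4]=sensor 2[3] → 6 at sensor 1[5]=sensor 2[4] → 7 at sensor 1[8]=sensor 2[7] → 6 at sensor 1[9]=sensor 2[8] → 6 at sensor 1[10]=sensor 2[9] → 7 at sensor 1[11]=sensor 2[12] → 5 at sensor 1[14]=sensor 2[13] gives a common subsequence of length 8. dp[14][13] = 8 confirms this is the maximum.

8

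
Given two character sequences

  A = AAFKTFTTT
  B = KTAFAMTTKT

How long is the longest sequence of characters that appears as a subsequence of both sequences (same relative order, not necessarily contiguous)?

Match K at A[4]=B[1] → T at A[5]=B[2] → F at A[6]=B[4] → T at A[7]=B[7] → T at A[8]=B[8] → T at A[9]=B[10] — 6 characters in the same relative order in both. The LCS DP gives dp[9][10] = 6, so this is optimal.

6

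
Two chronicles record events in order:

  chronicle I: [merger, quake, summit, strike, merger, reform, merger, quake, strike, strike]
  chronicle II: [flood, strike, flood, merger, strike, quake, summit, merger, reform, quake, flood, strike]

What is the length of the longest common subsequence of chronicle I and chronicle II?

Match merger [1,4] → quake [2,6] → summit [3,7] → merger [5,8] → reform [6,9] → quake [8,10] → strike [10,12] — 7 events in the same relative order in both, and the DP table's final entry dp[10][12] is also 7, so no common subsequence is longer.

7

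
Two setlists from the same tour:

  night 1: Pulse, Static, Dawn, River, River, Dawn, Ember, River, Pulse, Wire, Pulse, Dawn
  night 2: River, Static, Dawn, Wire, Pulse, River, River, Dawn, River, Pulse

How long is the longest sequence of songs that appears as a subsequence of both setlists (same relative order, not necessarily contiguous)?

Match Static at night 1[2]=night 2[2], Dawn at night 1[3]=night 2[3], River at night 1[4]=night 2[6], River at night 1[5]=night 2[7], Dawn at night 1[6]=night 2[8], River at night 1[8]=night 2[9], Pulse at night 1[11]=night 2[10] — 7 songs in the same relative order in both. The LCS DP gives dp[12][10] = 7, so this is optimal.

7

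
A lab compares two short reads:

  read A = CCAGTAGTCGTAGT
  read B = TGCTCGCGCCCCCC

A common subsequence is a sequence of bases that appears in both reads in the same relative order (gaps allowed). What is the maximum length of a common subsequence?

6

Match T (read A #5, read B #1) → G (read A #7, read B #2) → T (read A #8, read B #4) → C (read A #9, read B #5) → G (read A #10, read B #6) → G (read A #13, read B #8) — 6 bases in the same relative order in both. dp[14][14] = 6 confirms this is the maximum.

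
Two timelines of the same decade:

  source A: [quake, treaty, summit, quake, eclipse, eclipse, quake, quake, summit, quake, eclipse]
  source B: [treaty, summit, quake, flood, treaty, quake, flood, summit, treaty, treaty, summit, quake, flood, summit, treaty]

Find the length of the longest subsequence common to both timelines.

6

Match treaty (source A #2, source B #1), summit (source A #3, source B #2), quake (source A #4, source B #3), quake (source A #7, source B #6), quake (source A #8, source B #12), summit (source A #9, source B #14) — 6 events in the same relative order in both. dp[11][15] = 6 confirms this is the maximum.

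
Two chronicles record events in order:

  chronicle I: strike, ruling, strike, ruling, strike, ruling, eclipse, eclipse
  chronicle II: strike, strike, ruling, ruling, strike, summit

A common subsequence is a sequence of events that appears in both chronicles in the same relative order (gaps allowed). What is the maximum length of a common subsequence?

4

Pick strike [1,2] → ruling [2,3] → ruling [4,4] → strike [5,5]; all 4 events appear in both, in order. Since dp[8][6] = 4, nothing longer is possible.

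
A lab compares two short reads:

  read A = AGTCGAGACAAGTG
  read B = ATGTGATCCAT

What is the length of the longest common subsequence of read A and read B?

Taking A (read A #1, read B #1); then G (read A #2, read B #3); then T (read A #3, read B #4); then G (read A #5, read B #5); then A (read A #6, read B #6); then C (read A #9, read B #9); then A (read A #11, read B #10); then T (read A #13, read B #11) gives a common subsequence of length 8. dp[14][11] = 8 confirms this is the maximum.

8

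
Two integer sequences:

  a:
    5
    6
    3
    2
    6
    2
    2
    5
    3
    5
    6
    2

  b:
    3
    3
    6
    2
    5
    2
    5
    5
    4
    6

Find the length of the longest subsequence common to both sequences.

Pick 3 (a #3, b #2), then 6 (a #5, b #3), then 2 (a #6, b #4), then 2 (a #7, b #6), then 5 (a #8, b #7), then 5 (a #10, b #8), then 6 (a #11, b #10); all 7 values appear in both, in order, and the DP table's final entry dp[12][10] is also 7, so no common subsequence is longer.

7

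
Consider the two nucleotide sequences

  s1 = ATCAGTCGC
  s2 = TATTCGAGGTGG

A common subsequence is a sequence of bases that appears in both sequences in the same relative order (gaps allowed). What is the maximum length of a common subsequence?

Match A at s1[1]=s2[2] → T at s1[2]=s2[4] → C at s1[3]=s2[5] → A at s1[4]=s2[7] → G at s1[5]=s2[9] → T at s1[6]=s2[10] → G at s1[8]=s2[12] — 7 bases in the same relative order in both, and the DP table's final entry dp[9][12] is also 7, so no common subsequence is longer.

7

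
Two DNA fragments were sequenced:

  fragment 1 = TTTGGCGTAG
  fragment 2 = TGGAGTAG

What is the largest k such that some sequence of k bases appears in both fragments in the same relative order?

One common subsequence of length 7: T at fragment 1[3]=fragment 2[1], G at fragment 1[4]=fragment 2[2], G at fragment 1[5]=fragment 2[3], G at fragment 1[7]=fragment 2[5], T at fragment 1[8]=fragment 2[6], A at fragment 1[9]=fragment 2[7], G at fragment 1[10]=fragment 2[8]. Since dp[10][8] = 7, nothing longer is possible.

7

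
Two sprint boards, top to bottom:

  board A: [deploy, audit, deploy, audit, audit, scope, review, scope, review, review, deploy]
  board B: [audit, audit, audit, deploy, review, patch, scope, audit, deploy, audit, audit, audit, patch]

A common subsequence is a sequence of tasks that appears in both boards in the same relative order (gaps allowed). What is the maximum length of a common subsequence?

6

Pick audit at board A[2]=board B[1], then audit at board A[4]=board B[2], then audit at board A[5]=board B[3], then review at board A[7]=board B[5], then scope at board A[8]=board B[7], then deploy at board A[11]=board B[9]; all 6 tasks appear in both, in order. Since dp[11][13] = 6, nothing longer is possible.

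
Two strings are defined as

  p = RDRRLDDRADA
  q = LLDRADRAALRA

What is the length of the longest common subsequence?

Taking R [1,4]; then D [2,6]; then R [3,7]; then L [5,10]; then R [8,11]; then A [11,12] gives a common subsequence of length 6. dp[11][12] = 6 confirms this is the maximum.

6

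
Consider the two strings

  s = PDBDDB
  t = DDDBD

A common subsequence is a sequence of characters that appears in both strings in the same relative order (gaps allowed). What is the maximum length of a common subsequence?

4

Match D [2,1], then D [4,2], then D [5,3], then B [6,4] — 4 characters in the same relative order in both. The LCS DP gives dp[6][5] = 4, so this is optimal.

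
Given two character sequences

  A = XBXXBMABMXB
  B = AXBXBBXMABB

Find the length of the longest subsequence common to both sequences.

8

Match X at A[1]=B[2] → B at A[2]=B[3] → X at A[3]=B[4] → X at A[4]=B[7] → M at A[6]=B[8] → A at A[7]=B[9] → B at A[8]=B[10] → B at A[11]=B[11] — 8 characters in the same relative order in both. dp[11][11] = 8 confirms this is the maximum.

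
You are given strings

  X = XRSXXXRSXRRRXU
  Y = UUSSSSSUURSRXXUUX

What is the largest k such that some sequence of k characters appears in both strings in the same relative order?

Match R at X[2]=Y[10], S at X[3]=Y[11], R at X[7]=Y[12], X at X[9]=Y[13], X at X[13]=Y[14], U at X[14]=Y[16] — 6 characters in the same relative order in both. Since dp[14][17] = 6, nothing longer is possible.

6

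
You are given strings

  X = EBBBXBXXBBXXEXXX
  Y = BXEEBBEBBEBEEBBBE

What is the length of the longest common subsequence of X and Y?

Match E at X[1]=Y[7], then B at X[2]=Y[8], then B at X[3]=Y[9], then B at X[4]=Y[11], then B at X[6]=Y[14], then B at X[9]=Y[15], then B at X[10]=Y[16], then E at X[13]=Y[17] — 8 characters in the same relative order in both. Since dp[16][17] = 8, nothing longer is possible.

8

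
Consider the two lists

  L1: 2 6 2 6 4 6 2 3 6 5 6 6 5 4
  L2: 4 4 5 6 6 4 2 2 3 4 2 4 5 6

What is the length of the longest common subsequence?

One common subsequence of length 7: 6 [2,4]; then 6 [4,5]; then 4 [5,6]; then 2 [7,8]; then 3 [8,9]; then 5 [10,13]; then 6 [12,14]. dp[14][14] = 7 confirms this is the maximum.

7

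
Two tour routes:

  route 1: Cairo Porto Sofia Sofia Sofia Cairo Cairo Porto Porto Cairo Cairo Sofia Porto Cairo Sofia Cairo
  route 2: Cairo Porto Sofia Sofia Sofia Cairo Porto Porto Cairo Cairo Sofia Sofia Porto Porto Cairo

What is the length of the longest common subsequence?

Taking Cairo (route 1 #1, route 2 #1); then Porto (route 1 #2, route 2 #2); then Sofia (route 1 #3, route 2 #3); then Sofia (route 1 #4, route 2 #4); then Sofia (route 1 #5, route 2 #5); then Cairo (route 1 #7, route 2 #6); then Porto (route 1 #8, route 2 #7); then Porto (route 1 #9, route 2 #8); then Cairo (route 1 #10, route 2 #9); then Cairo (route 1 #11, route 2 #10); then Sofia (route 1 #12, route 2 #12); then Porto (route 1 #13, route 2 #14); then Cairo (route 1 #16, route 2 #15) gives a common subsequence of length 13, and the DP table's final entry dp[16][15] is also 13, so no common subsequence is longer.

13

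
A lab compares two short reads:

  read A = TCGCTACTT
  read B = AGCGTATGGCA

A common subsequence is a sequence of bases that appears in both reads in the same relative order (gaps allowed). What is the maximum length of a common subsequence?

5

Let dp[i][j] be the LCS length of the first i bases of read A and the first j bases of read B. dp[i][j] = dp[i-1][j-1]+1 when the i-th and j-th bases match, else max(dp[i-1][j], dp[i][j-1]).
    ·  A  G  C  G  T  A  T  G  G  C  A
 ·  0  0  0  0  0  0  0  0  0  0  0  0
 T  0  0  0  0  0  1  1  1  1  1  1  1
 C  0  0  0  1  1  1  1  1  1  1  2  2
 G  0  0  1  1  2  2  2  2  2  2  2  2
 C  0  0  1  2  2  2  2  2  2  2  3  3
 T  0  0  1  2  2  3  3  3  3  3  3  3
 A  0  1  1  2  2  3  4  4  4  4  4  4
 C  0  1  1  2  2  3  4  4  4  4  5  5
 T  0  1  1  2  2  3  4  5  5  5  5  5
 T  0  1  1  2  2  3  4  5  5  5  5  5
dp[9][11] = 5. One LCS (by backtracking along matches): CGTAC.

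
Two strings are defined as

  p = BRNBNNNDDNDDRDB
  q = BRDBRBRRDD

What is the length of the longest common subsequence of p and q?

Let dp[i][j] be the LCS length of the first i characters of p and the first j characters of q. dp[i][j] = dp[i-1][j-1]+1 when the i-th and j-th characters match, else max(dp[i-1][j], dp[i][j-1]).
    ·  B  R  D  B  R  B  R  R  D  D
 ·  0  0  0  0  0  0  0  0  0  0  0
 B  0  1  1  1  1  1  1  1  1  1  1
 R  0  1  2  2  2  2  2  2  2  2  2
 N  0  1  2  2  2  2  2  2  2  2  2
 B  0  1  2  2  3  3  3  3  3  3  3
 N  0  1  2  2  3  3  3  3  3  3  3
 N  0  1  2  2  3  3  3  3  3  3  3
 N  0  1  2  2  3  3  3  3  3  3  3
 D  0  1  2  3  3  3  3  3  3  4  4
 D  0  1  2  3  3  3  3  3  3  4  5
 N  0  1  2  3  3  3  3  3  3  4  5
 D  0  1  2  3  3  3  3  3  3  4  5
 D  0  1  2  3  3  3  3  3  3  4  5
 R  0  1  2  3  3  4  4  4  4  4  5
 D  0  1  2  3  3  4  4  4  4  5  5
 B  0  1  2  3  4  4  5  5  5  5  5
dp[15][10] = 5. One LCS (by backtracking along matches): BRBDD.

5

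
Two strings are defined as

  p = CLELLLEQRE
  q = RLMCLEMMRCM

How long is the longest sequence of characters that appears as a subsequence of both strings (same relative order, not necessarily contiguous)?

4

Taking C [1,4]; then L [2,5]; then E [3,6]; then R [9,9] gives a common subsequence of length 4. dp[10][11] = 4 confirms this is the maximum.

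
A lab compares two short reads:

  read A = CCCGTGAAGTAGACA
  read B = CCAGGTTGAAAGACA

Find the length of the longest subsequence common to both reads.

12

Taking C (read A #1, read B #1), then C (read A #2, read B #2), then G (read A #4, read B #5), then T (read A #5, read B #7), then G (read A #6, read B #8), then A (read A #7, read B #9), then A (read A #8, read B #10), then A (read A #11, read B #11), then G (read A #12, read B #12), then A (read A #13, read B #13), then C (read A #14, read B #14), then A (read A #15, read B #15) gives a common subsequence of length 12. dp[15][15] = 12 confirms this is the maximum.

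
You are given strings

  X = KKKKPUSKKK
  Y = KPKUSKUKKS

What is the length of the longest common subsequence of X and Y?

7

Let dp[i][j] be the LCS length of the first i characters of X and the first j characters of Y. dp[i][j] = dp[i-1][j-1]+1 when the i-th and j-th characters match, else max(dp[i-1][j], dp[i][j-1]).
    ·  K  P  K  U  S  K  U  K  K  S
 ·  0  0  0  0  0  0  0  0  0  0  0
 K  0  1  1  1  1  1  1  1  1  1  1
 K  0  1  1  2  2  2  2  2  2  2  2
 K  0  1  1  2  2  2  3  3  3  3  3
 K  0  1  1  2  2  2  3  3  4  4  4
 P  0  1  2  2  2  2  3  3  4  4  4
 U  0  1  2  2  3  3  3  4  4  4  4
 S  0  1  2  2  3  4  4  4  4  4  5
 K  0  1  2  3  3  4  5  5  5  5  5
 K  0  1  2  3  3  4  5  5  6  6  6
 K  0  1  2  3  3  4  5  5  6  7  7
dp[10][10] = 7. One LCS (by backtracking along matches): KKUSKKK.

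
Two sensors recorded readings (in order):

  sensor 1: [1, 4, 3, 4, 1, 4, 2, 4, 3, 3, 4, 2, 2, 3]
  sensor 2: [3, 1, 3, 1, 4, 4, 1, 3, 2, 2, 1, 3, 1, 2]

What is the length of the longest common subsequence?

9

Match 1 (sensor 1 #1, sensor 2 #2) → 3 (sensor 1 #3, sensor 2 #3) → 1 (sensor 1 #5, sensor 2 #4) → 4 (sensor 1 #6, sensor 2 #5) → 4 (sensor 1 #8, sensor 2 #6) → 3 (sensor 1 #10, sensor 2 #8) → 2 (sensor 1 #12, sensor 2 #9) → 2 (sensor 1 #13, sensor 2 #10) → 3 (sensor 1 #14, sensor 2 #12) — 9 values in the same relative order in both, and the DP table's final entry dp[14][14] is also 9, so no common subsequence is longer.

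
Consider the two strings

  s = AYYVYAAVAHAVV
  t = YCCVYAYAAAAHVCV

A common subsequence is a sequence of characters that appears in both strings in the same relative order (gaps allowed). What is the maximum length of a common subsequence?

9

Pick Y (s #2, t #1); then Y (s #3, t #5); then Y (s #5, t #7); then A (s #6, t #9); then A (s #7, t #10); then A (s #9, t #11); then H (s #10, t #12); then V (s #12, t #13); then V (s #13, t #15); all 9 characters appear in both, in order. dp[13][15] = 9 confirms this is the maximum.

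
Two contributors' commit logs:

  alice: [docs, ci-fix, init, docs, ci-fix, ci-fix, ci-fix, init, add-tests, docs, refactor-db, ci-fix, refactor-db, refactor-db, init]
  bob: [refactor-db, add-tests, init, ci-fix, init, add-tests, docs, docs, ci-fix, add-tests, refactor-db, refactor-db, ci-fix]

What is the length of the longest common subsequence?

8

Taking init (alice #3, bob #3), ci-fix (alice #7, bob #4), init (alice #8, bob #5), add-tests (alice #9, bob #6), docs (alice #10, bob #8), ci-fix (alice #12, bob #9), refactor-db (alice #13, bob #11), refactor-db (alice #14, bob #12) gives a common subsequence of length 8. The LCS DP gives dp[15][13] = 8, so this is optimal.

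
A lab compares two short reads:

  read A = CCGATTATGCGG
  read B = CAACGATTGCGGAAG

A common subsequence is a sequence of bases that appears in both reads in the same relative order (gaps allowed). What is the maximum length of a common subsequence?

10

Taking C [1,1]; then C [2,4]; then G [3,5]; then A [4,6]; then T [6,7]; then T [8,8]; then G [9,9]; then C [10,10]; then G [11,12]; then G [12,15] gives a common subsequence of length 10, and the DP table's final entry dp[12][15] is also 10, so no common subsequence is longer.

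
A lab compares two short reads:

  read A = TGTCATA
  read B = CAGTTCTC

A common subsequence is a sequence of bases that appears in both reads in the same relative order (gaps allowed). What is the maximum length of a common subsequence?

4

Let dp[i][j] be the LCS length of the first i bases of read A and the first j bases of read B. dp[i][j] = dp[i-1][j-1]+1 when the i-th and j-th bases match, else max(dp[i-1][j], dp[i][j-1]).
    ·  C  A  G  T  T  C  T  C
 ·  0  0  0  0  0  0  0  0  0
 T  0  0  0  0  1  1  1  1  1
 G  0  0  0  1  1  1  1  1  1
 T  0  0  0  1  2  2  2  2  2
 C  0  1  1  1  2  2  3  3  3
 A  0  1  2  2  2  2  3  3  3
 T  0  1  2  2  3  3  3  4  4
 A  0  1  2  2  3  3  3  4  4
dp[7][8] = 4. One LCS (by backtracking along matches): TTCT.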